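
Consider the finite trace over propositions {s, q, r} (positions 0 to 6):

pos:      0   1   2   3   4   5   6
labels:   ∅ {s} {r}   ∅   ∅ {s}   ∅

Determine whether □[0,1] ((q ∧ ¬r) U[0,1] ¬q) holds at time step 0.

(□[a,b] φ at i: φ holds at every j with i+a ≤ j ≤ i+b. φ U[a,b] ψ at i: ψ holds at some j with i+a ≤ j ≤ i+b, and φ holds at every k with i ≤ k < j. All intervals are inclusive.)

Check ((q ∧ ¬r) U[0,1] ¬q) at every j in [0,1]:
  j=0: holds
  j=1: holds
All positions satisfy it → formula holds.

Holds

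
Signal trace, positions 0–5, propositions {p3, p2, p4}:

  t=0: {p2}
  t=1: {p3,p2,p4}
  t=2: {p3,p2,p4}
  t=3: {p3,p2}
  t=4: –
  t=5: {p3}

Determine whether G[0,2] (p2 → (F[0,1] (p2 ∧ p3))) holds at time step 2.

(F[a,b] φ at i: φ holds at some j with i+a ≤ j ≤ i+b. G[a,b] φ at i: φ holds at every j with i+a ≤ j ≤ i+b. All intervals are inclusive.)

Check (p2 → (F[0,1] (p2 ∧ p3))) at every j in [2,4]:
  j=2: antecedent true; consequent holds (witness at 2) → ✓
  j=3: antecedent true; consequent holds (witness at 3) → ✓
  j=4: antecedent false → ✓
All positions satisfy it → formula holds.

Holds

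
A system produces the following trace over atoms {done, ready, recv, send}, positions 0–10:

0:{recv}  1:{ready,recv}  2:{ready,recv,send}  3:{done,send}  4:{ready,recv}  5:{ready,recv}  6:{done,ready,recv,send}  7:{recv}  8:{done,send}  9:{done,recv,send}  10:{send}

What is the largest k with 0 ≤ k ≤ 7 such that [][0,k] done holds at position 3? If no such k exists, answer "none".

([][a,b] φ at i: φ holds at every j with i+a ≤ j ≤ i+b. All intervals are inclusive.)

done must hold from j=3 onward; find where it first fails.
  j=3: holds
  j=4: fails
Holds on [3,3], so largest k = 0.

0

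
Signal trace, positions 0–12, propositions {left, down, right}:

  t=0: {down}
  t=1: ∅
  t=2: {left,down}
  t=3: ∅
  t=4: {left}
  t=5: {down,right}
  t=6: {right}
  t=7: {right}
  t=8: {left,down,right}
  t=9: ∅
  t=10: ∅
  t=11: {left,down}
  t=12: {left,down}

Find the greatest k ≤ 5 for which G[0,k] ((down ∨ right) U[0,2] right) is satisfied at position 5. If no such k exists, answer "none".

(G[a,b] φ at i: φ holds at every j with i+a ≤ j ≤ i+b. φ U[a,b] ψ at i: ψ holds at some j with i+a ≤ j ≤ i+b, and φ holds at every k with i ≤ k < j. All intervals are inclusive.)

3

((down ∨ right) U[0,2] right) must hold from j=5 onward; find where it first fails.
  j=5: holds
  j=6: holds
  j=7: holds
  j=8: holds
  j=9: fails
Holds on [5,8], so largest k = 3.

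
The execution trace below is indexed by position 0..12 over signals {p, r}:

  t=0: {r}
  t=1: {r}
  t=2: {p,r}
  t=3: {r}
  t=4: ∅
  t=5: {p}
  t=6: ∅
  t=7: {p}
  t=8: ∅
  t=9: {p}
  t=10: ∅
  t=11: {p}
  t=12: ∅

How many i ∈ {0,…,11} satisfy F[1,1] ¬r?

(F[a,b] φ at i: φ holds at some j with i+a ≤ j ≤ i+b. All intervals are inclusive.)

Evaluate at each i in [0,11]:
  i=0: ✗ (none in [1,1])
  i=1: ✗ (none in [2,2])
  i=2: ✗ (none in [3,3])
  i=3: ✓ (witness j=4)
  i=4: ✓ (witness j=5)
  i=5: ✓ (witness j=6)
  i=6: ✓ (witness j=7)
  i=7: ✓ (witness j=8)
  i=8: ✓ (witness j=9)
  i=9: ✓ (witness j=10)
  i=10: ✓ (witness j=11)
  i=11: ✓ (witness j=12)
Positions where it holds: {3, 4, 5, 6, 7, 8, 9, 10, 11} → 9.

9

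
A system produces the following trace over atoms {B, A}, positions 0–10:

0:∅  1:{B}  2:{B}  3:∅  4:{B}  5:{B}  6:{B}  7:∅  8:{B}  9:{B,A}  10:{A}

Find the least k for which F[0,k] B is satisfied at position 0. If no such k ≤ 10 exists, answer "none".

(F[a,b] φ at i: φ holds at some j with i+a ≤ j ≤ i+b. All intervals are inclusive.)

1

Scan j = 0,1,… for B:
  j=0: fails
  j=1: holds
First hit at j=1, so smallest k = 1-0 = 1.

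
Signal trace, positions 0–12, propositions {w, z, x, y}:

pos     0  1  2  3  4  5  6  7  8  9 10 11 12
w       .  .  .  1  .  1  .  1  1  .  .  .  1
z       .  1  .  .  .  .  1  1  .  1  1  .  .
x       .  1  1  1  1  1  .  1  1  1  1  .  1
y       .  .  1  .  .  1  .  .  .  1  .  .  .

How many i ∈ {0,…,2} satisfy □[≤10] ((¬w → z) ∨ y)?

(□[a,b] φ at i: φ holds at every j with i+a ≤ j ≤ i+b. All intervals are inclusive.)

0

Evaluate at each i in [0,2]:
  i=0: ✗ (fails at j=0)
  i=1: ✗ (fails at j=4)
  i=2: ✗ (fails at j=4)
Positions where it holds: {} → 0.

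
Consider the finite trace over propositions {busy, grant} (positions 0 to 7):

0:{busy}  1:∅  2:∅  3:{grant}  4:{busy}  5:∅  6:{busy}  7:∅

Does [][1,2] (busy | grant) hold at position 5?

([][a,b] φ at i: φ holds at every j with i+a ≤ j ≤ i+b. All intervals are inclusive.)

Check (busy | grant) at every j in [6,7]:
  j=6: true
  j=7: false
Fails at j=7 → formula fails.

No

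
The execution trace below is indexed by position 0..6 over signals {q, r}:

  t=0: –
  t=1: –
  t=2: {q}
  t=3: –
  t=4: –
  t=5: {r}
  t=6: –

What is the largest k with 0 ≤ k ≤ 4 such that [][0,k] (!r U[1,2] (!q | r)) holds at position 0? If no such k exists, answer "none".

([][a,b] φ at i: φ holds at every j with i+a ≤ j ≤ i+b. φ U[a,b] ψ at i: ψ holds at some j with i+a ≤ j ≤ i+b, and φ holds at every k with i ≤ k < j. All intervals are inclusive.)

4

(!r U[1,2] (!q | r)) must hold from j=0 onward; find where it first fails.
  j=0: holds
  j=1: holds
  j=2: holds
  j=3: holds
  j=4: holds
Holds through j=4; largest k = 4.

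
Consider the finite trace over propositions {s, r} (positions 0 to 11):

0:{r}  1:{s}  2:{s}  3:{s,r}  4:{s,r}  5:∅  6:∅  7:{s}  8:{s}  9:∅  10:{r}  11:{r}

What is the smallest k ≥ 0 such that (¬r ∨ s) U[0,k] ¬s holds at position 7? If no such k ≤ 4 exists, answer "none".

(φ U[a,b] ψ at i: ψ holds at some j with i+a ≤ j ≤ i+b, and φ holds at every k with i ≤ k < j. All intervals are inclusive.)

2

Need earliest j ≥ 7 with ¬s, and (¬r ∨ s) at every k in [7,j-1].
  j=7: rhs fails.
  j=8: rhs fails.
  j=9: rhs holds; lhs holds on [7,8]. k = 2.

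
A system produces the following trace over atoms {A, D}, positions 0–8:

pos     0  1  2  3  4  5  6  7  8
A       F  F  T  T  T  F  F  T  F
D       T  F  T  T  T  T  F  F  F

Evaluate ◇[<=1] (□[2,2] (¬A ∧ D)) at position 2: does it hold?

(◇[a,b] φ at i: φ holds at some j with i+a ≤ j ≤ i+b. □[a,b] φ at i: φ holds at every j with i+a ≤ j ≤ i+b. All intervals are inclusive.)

Check □[2,2] (¬A ∧ D) at each j in [2,3]:
  j=2: fails at 4
  j=3: holds on [5,5]
Found at j=3 → formula holds.

Yes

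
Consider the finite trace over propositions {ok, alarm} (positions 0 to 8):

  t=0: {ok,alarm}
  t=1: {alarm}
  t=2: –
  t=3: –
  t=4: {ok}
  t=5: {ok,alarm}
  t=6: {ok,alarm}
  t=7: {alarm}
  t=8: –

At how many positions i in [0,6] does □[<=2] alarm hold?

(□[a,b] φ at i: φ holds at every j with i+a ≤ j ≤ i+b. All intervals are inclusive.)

1

Evaluate at each i in [0,6]:
  i=0: ✗ (fails at j=2)
  i=1: ✗ (fails at j=2)
  i=2: ✗ (fails at j=2)
  i=3: ✗ (fails at j=3)
  i=4: ✗ (fails at j=4)
  i=5: ✓ (all of [5,7])
  i=6: ✗ (fails at j=8)
Positions where it holds: {5} → 1.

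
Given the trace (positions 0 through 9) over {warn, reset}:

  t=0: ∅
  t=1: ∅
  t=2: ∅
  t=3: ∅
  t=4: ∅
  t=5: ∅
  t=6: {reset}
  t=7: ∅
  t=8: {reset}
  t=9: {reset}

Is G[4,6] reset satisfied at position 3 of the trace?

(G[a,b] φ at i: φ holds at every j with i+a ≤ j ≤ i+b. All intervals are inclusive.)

Check reset at every j in [7,9]:
  j=7: false
  j=8: true
  j=9: true
Fails at j=7 → formula fails.

Does not hold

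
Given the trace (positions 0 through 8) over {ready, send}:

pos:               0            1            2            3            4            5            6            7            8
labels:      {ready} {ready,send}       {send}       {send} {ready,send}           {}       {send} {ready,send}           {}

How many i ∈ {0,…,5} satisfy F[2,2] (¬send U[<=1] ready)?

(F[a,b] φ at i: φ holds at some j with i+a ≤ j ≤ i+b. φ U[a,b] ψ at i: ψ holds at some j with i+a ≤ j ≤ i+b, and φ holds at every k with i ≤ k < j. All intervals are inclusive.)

2

Evaluate at each i in [0,5]:
  i=0: ✗ (none in [2,2])
  i=1: ✗ (none in [3,3])
  i=2: ✓ (witness j=4)
  i=3: ✗ (none in [5,5])
  i=4: ✗ (none in [6,6])
  i=5: ✓ (witness j=7)
Positions where it holds: {2, 5} → 2.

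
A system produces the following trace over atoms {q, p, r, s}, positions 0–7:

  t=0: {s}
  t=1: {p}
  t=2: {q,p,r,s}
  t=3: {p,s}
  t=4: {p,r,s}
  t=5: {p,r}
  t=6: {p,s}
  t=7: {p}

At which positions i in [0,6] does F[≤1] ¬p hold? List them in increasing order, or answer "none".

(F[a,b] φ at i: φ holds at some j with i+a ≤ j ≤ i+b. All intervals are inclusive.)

Evaluate at each i in [0,6]:
  i=0: ✓ (witness j=0)
  i=1: ✗ (none in [1,2])
  i=2: ✗ (none in [2,3])
  i=3: ✗ (none in [3,4])
  i=4: ✗ (none in [4,5])
  i=5: ✗ (none in [5,6])
  i=6: ✗ (none in [6,7])

0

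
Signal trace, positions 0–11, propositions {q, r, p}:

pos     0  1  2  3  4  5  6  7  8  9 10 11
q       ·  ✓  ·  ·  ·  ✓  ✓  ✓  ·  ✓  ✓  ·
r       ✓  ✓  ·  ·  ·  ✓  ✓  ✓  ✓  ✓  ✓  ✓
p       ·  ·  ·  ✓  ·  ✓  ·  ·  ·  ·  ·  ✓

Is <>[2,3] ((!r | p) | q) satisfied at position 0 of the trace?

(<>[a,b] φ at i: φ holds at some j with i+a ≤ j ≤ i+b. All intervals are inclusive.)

Check ((!r | p) | q) at each j in [2,3]:
  j=2: true
  j=3: true
Found at j=2 → formula holds.

True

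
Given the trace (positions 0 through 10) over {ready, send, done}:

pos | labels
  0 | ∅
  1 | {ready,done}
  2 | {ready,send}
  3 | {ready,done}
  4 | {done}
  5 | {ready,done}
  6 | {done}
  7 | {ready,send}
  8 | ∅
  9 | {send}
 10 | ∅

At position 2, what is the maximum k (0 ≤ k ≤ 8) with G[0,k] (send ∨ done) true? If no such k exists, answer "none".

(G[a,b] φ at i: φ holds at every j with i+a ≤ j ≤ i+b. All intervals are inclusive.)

5

(send ∨ done) must hold from j=2 onward; find where it first fails.
  j=2: holds
  j=3: holds
  j=4: holds
  j=5: holds
  j=6: holds
  j=7: holds
  j=8: fails
Holds on [2,7], so largest k = 5.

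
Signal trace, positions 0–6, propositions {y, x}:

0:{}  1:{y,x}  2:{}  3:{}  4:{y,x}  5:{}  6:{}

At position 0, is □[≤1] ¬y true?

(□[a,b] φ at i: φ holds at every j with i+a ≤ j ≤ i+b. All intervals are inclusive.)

Check ¬y at every j in [0,1]:
  j=0: true
  j=1: false
Fails at j=1 → formula fails.

False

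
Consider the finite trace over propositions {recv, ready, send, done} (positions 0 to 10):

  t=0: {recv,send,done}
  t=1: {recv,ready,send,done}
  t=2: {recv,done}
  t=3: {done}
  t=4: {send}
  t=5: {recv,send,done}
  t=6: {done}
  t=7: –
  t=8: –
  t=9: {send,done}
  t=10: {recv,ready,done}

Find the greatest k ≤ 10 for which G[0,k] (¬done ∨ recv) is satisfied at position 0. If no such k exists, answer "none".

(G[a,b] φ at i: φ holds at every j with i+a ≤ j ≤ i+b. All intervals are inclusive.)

2

(¬done ∨ recv) must hold from j=0 onward; find where it first fails.
  j=0: holds
  j=1: holds
  j=2: holds
  j=3: fails
Holds on [0,2], so largest k = 2.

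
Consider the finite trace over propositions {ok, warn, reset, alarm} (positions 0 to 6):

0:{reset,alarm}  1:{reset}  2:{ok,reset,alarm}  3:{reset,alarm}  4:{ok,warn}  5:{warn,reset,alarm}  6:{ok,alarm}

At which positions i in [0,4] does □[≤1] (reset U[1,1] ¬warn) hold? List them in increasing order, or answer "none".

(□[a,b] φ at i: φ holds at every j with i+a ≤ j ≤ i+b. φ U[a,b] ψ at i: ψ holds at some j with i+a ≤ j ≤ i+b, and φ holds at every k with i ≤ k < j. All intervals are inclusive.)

Evaluate at each i in [0,4]:
  i=0: ✓ (all of [0,1])
  i=1: ✓ (all of [1,2])
  i=2: ✗ (fails at j=3)
  i=3: ✗ (fails at j=3)
  i=4: ✗ (fails at j=4)

0, 1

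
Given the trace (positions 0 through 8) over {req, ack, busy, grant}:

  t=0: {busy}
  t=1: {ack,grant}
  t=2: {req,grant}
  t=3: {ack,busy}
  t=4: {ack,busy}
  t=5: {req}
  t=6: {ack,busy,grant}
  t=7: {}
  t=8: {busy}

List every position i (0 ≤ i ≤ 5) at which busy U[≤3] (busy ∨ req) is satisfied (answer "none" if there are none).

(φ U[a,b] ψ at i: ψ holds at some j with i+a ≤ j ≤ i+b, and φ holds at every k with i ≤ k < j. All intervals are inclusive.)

Evaluate at each i in [0,5]:
  i=0: ✓ (rhs at j=0)
  i=1: ✗ (lhs fails at k=1 before rhs at j=2)
  i=2: ✓ (rhs at j=2)
  i=3: ✓ (rhs at j=3)
  i=4: ✓ (rhs at j=4)
  i=5: ✓ (rhs at j=5)

0, 2, 3, 4, 5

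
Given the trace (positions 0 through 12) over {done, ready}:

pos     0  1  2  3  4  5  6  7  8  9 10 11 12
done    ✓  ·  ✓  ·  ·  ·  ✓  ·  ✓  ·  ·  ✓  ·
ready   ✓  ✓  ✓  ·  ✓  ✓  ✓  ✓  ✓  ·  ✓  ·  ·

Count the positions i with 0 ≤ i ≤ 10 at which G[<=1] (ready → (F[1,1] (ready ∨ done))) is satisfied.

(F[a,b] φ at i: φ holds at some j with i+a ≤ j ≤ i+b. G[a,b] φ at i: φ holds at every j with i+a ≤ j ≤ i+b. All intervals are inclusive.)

Evaluate at each i in [0,10]:
  i=0: ✓ (all of [0,1])
  i=1: ✗ (fails at j=2)
  i=2: ✗ (fails at j=2)
  i=3: ✓ (all of [3,4])
  i=4: ✓ (all of [4,5])
  i=5: ✓ (all of [5,6])
  i=6: ✓ (all of [6,7])
  i=7: ✗ (fails at j=8)
  i=8: ✗ (fails at j=8)
  i=9: ✓ (all of [9,10])
  i=10: ✓ (all of [10,11])
Positions where it holds: {0, 3, 4, 5, 6, 9, 10} → 7.

7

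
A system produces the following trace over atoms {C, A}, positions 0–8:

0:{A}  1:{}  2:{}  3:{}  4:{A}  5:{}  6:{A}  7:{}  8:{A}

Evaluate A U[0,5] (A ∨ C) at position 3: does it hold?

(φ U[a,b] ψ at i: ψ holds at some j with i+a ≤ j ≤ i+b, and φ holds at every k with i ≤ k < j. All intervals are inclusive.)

Does not hold

Need some j in [3,8] with (A ∨ C), and A at every k in [3,j-1].
  j=3: (A ∨ C) false.
  j=4: (A ∨ C) holds, but A fails at k=3 → not this j.
  j=5: (A ∨ C) false.
  j=6: (A ∨ C) holds, but A fails at k=3 → not this j.
  j=7: (A ∨ C) false.
  j=8: (A ∨ C) holds, but A fails at k=3 → not this j.
No j in the window works → until fails.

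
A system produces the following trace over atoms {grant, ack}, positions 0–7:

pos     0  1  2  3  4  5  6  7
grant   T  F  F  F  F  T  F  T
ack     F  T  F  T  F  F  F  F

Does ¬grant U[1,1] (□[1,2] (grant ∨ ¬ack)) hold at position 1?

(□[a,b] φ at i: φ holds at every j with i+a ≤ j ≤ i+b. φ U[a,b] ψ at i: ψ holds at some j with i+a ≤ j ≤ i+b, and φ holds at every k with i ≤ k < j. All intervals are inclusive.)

Need some j in [2,2] with □[1,2] (grant ∨ ¬ack), and ¬grant at every k in [1,j-1].
  j=2: □[1,2] (grant ∨ ¬ack) — fails at 3.
No j in the window works → until fails.

False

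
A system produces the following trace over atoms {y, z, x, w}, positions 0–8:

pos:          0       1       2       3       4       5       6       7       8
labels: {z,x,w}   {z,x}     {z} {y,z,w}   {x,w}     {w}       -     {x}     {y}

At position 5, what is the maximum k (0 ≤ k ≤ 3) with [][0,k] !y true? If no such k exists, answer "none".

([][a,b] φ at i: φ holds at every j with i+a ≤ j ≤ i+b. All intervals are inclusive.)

!y must hold from j=5 onward; find where it first fails.
  j=5: holds
  j=6: holds
  j=7: holds
  j=8: fails
Holds on [5,7], so largest k = 2.

2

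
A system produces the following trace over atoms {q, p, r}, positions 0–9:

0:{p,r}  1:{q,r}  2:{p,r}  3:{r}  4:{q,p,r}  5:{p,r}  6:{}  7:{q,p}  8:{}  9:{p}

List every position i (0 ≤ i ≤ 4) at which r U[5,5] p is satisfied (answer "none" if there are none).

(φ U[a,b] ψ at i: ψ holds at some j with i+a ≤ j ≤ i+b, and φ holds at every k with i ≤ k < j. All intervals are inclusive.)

0

Evaluate at each i in [0,4]:
  i=0: ✓ (rhs at j=5; lhs holds on [0,4])
  i=1: ✗ (no rhs in [6,6])
  i=2: ✗ (lhs fails at k=6 before rhs at j=7)
  i=3: ✗ (no rhs in [8,8])
  i=4: ✗ (lhs fails at k=6 before rhs at j=9)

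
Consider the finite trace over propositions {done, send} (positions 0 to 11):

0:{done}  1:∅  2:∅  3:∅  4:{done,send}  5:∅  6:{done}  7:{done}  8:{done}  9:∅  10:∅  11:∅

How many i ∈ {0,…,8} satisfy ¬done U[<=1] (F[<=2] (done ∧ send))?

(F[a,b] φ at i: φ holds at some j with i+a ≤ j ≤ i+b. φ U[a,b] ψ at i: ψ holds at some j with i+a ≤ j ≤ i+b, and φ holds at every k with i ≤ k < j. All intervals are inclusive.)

4

Evaluate at each i in [0,8]:
  i=0: ✗ (no rhs in [0,1])
  i=1: ✓ (rhs at j=2; lhs holds on [1,1])
  i=2: ✓ (rhs at j=2)
  i=3: ✓ (rhs at j=3)
  i=4: ✓ (rhs at j=4)
  i=5: ✗ (no rhs in [5,6])
  i=6: ✗ (no rhs in [6,7])
  i=7: ✗ (no rhs in [7,8])
  i=8: ✗ (no rhs in [8,9])
Positions where it holds: {1, 2, 3, 4} → 4.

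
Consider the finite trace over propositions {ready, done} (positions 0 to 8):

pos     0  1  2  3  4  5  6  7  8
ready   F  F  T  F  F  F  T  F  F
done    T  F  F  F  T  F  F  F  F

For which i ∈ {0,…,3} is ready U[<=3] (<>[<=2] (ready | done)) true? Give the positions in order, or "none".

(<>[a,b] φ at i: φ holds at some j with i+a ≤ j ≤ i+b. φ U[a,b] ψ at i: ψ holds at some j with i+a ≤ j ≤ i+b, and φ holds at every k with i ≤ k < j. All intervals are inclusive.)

0, 1, 2, 3

Evaluate at each i in [0,3]:
  i=0: ✓ (rhs at j=0)
  i=1: ✓ (rhs at j=1)
  i=2: ✓ (rhs at j=2)
  i=3: ✓ (rhs at j=3)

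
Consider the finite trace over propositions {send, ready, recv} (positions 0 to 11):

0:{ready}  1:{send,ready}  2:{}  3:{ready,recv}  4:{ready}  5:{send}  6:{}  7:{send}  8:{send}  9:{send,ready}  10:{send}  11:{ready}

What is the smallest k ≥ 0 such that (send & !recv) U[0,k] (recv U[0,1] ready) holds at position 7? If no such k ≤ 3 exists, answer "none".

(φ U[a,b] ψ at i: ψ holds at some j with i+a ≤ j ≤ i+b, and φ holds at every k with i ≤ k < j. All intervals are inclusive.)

Need earliest j ≥ 7 with (recv U[0,1] ready), and (send & !recv) at every k in [7,j-1].
  j=7: rhs fails.
  j=8: rhs fails.
  j=9: rhs holds; lhs holds on [7,8]. k = 2.

2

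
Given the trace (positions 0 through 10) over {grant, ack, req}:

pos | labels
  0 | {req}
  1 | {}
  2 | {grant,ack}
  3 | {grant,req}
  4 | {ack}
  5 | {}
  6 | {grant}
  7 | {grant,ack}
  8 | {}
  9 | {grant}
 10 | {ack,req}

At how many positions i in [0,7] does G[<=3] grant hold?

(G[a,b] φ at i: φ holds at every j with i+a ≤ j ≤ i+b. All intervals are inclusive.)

0

Evaluate at each i in [0,7]:
  i=0: ✗ (fails at j=0)
  i=1: ✗ (fails at j=1)
  i=2: ✗ (fails at j=4)
  i=3: ✗ (fails at j=4)
  i=4: ✗ (fails at j=4)
  i=5: ✗ (fails at j=5)
  i=6: ✗ (fails at j=8)
  i=7: ✗ (fails at j=8)
Positions where it holds: {} → 0.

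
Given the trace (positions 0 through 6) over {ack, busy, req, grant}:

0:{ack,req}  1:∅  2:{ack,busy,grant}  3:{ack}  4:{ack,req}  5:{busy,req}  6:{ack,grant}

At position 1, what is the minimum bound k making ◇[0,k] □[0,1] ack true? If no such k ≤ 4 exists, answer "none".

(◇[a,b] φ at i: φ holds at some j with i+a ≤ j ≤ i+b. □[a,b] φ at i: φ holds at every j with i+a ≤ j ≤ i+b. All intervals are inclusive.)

1

Scan j = 1,2,… for □[0,1] ack:
  j=1: fails
  j=2: holds
First hit at j=2, so smallest k = 2-1 = 1.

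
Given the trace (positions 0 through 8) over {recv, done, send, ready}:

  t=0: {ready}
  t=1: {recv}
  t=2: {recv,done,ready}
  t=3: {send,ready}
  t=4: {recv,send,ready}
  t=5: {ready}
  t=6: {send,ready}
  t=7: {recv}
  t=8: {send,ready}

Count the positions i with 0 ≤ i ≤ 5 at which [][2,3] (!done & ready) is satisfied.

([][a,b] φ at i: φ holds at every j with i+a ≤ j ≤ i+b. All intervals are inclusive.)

Evaluate at each i in [0,5]:
  i=0: ✗ (fails at j=2)
  i=1: ✓ (all of [3,4])
  i=2: ✓ (all of [4,5])
  i=3: ✓ (all of [5,6])
  i=4: ✗ (fails at j=7)
  i=5: ✗ (fails at j=7)
Positions where it holds: {1, 2, 3} → 3.

3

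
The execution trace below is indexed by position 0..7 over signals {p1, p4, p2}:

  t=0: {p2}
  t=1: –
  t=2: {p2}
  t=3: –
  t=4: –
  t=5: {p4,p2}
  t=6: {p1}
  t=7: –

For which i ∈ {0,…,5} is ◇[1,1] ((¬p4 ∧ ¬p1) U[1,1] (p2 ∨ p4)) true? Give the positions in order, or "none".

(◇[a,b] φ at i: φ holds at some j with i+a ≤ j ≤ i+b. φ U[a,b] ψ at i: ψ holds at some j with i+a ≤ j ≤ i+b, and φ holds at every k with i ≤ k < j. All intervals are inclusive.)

Evaluate at each i in [0,5]:
  i=0: ✓ (witness j=1)
  i=1: ✗ (none in [2,2])
  i=2: ✗ (none in [3,3])
  i=3: ✓ (witness j=4)
  i=4: ✗ (none in [5,5])
  i=5: ✗ (none in [6,6])

0, 3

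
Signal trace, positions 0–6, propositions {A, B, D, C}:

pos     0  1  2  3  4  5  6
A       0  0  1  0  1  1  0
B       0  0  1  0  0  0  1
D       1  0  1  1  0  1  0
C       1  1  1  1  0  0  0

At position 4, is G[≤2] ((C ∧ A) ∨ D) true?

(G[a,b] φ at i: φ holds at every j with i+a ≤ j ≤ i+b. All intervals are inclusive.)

Does not hold

Check ((C ∧ A) ∨ D) at every j in [4,6]:
  j=4: false
  j=5: true
  j=6: false
Fails at j=4 → formula fails.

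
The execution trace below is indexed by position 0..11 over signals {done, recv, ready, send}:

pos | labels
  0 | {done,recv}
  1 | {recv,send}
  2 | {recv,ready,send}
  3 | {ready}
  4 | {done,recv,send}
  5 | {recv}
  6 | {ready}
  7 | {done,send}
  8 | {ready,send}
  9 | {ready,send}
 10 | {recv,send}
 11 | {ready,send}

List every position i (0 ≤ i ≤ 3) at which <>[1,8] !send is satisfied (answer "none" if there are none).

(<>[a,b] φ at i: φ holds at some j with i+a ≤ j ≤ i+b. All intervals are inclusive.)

Evaluate at each i in [0,3]:
  i=0: ✓ (witness j=3)
  i=1: ✓ (witness j=3)
  i=2: ✓ (witness j=3)
  i=3: ✓ (witness j=5)

0, 1, 2, 3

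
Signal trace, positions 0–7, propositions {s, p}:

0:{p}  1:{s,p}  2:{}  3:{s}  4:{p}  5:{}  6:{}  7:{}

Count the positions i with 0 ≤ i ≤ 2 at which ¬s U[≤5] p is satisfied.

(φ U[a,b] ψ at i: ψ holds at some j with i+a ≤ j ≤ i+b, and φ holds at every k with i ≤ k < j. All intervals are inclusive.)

Evaluate at each i in [0,2]:
  i=0: ✓ (rhs at j=0)
  i=1: ✓ (rhs at j=1)
  i=2: ✗ (lhs fails at k=3 before rhs at j=4)
Positions where it holds: {0, 1} → 2.

2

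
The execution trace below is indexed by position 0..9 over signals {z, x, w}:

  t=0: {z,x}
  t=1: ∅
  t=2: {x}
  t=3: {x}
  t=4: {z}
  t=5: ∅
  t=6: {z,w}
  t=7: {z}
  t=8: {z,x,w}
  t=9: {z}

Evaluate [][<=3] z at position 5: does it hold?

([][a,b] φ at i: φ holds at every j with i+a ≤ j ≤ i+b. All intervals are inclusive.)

No

Check z at every j in [5,8]:
  j=5: false
  j=6: true
  j=7: true
  j=8: true
Fails at j=5 → formula fails.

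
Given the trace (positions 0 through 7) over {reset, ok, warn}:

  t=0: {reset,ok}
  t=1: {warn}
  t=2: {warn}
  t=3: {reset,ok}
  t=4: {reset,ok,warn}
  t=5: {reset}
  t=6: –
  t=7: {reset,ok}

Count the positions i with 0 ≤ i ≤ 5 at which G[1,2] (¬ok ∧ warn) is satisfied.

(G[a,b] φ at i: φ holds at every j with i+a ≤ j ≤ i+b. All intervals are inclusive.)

1

Evaluate at each i in [0,5]:
  i=0: ✓ (all of [1,2])
  i=1: ✗ (fails at j=3)
  i=2: ✗ (fails at j=3)
  i=3: ✗ (fails at j=4)
  i=4: ✗ (fails at j=5)
  i=5: ✗ (fails at j=6)
Positions where it holds: {0} → 1.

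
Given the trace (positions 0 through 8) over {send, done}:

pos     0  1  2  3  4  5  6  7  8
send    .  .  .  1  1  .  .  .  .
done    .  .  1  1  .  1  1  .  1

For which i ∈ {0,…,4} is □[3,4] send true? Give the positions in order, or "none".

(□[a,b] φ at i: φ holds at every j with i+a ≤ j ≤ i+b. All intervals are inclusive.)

Evaluate at each i in [0,4]:
  i=0: ✓ (all of [3,4])
  i=1: ✗ (fails at j=5)
  i=2: ✗ (fails at j=5)
  i=3: ✗ (fails at j=6)
  i=4: ✗ (fails at j=7)

0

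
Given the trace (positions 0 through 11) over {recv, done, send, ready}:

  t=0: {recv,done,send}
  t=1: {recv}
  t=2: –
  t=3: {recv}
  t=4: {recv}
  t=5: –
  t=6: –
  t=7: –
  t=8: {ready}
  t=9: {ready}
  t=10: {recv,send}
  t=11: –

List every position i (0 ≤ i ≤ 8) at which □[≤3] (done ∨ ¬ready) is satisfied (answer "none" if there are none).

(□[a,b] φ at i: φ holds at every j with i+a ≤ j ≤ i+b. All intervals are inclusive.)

0, 1, 2, 3, 4

Evaluate at each i in [0,8]:
  i=0: ✓ (all of [0,3])
  i=1: ✓ (all of [1,4])
  i=2: ✓ (all of [2,5])
  i=3: ✓ (all of [3,6])
  i=4: ✓ (all of [4,7])
  i=5: ✗ (fails at j=8)
  i=6: ✗ (fails at j=8)
  i=7: ✗ (fails at j=8)
  i=8: ✗ (fails at j=8)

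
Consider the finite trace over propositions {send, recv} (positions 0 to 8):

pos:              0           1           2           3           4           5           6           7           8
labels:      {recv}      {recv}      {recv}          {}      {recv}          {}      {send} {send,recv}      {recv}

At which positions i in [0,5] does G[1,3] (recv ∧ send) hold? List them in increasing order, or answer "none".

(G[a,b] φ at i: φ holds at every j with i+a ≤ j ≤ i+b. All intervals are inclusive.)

none

Evaluate at each i in [0,5]:
  i=0: ✗ (fails at j=1)
  i=1: ✗ (fails at j=2)
  i=2: ✗ (fails at j=3)
  i=3: ✗ (fails at j=4)
  i=4: ✗ (fails at j=5)
  i=5: ✗ (fails at j=6)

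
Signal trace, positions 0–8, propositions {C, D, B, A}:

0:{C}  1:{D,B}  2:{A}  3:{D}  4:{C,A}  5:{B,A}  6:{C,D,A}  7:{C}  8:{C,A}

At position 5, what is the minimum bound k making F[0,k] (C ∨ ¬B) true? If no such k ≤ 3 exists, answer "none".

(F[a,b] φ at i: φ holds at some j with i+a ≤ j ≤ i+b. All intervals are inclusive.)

1

Scan j = 5,6,… for (C ∨ ¬B):
  j=5: fails
  j=6: holds
First hit at j=6, so smallest k = 6-5 = 1.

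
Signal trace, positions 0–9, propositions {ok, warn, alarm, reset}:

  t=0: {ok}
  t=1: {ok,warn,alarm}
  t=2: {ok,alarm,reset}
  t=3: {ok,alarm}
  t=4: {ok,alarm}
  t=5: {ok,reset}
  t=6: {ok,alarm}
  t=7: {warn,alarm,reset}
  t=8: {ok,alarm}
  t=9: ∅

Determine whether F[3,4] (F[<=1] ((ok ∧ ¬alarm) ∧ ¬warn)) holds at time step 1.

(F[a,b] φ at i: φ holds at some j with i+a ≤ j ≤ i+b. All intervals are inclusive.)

Check F[<=1] ((ok ∧ ¬alarm) ∧ ¬warn) at each j in [4,5]:
  j=4: holds (witness at 5)
  j=5: holds (witness at 5)
Found at j=4 → formula holds.

Yes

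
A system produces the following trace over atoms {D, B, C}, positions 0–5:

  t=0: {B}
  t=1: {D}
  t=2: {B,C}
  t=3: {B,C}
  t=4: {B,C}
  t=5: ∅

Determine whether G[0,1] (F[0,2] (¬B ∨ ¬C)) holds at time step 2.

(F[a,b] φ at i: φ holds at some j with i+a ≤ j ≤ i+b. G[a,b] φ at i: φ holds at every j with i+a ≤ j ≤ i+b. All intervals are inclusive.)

Does not hold

Check F[0,2] (¬B ∨ ¬C) at every j in [2,3]:
  j=2: fails (none in [2,4])
  j=3: holds (witness at 5)
Fails at j=2 → formula fails.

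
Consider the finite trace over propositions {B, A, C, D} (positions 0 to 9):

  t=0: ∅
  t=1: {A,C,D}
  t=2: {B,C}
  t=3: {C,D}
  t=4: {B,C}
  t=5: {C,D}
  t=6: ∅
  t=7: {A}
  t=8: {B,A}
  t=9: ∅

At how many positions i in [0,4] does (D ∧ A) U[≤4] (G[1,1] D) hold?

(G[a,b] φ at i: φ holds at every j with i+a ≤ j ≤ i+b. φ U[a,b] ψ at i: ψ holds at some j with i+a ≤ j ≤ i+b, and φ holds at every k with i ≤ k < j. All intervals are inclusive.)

Evaluate at each i in [0,4]:
  i=0: ✓ (rhs at j=0)
  i=1: ✓ (rhs at j=2; lhs holds on [1,1])
  i=2: ✓ (rhs at j=2)
  i=3: ✗ (lhs fails at k=3 before rhs at j=4)
  i=4: ✓ (rhs at j=4)
Positions where it holds: {0, 1, 2, 4} → 4.

4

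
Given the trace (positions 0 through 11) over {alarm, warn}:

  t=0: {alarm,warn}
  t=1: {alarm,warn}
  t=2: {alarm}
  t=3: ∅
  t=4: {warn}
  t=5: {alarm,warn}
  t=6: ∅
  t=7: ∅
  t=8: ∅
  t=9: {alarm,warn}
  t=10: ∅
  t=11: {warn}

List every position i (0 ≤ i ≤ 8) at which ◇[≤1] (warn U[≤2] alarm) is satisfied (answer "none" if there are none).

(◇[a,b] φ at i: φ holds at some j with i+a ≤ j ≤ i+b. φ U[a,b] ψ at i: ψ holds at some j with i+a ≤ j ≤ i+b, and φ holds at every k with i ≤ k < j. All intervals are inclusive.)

Evaluate at each i in [0,8]:
  i=0: ✓ (witness j=0)
  i=1: ✓ (witness j=1)
  i=2: ✓ (witness j=2)
  i=3: ✓ (witness j=4)
  i=4: ✓ (witness j=4)
  i=5: ✓ (witness j=5)
  i=6: ✗ (none in [6,7])
  i=7: ✗ (none in [7,8])
  i=8: ✓ (witness j=9)

0, 1, 2, 3, 4, 5, 8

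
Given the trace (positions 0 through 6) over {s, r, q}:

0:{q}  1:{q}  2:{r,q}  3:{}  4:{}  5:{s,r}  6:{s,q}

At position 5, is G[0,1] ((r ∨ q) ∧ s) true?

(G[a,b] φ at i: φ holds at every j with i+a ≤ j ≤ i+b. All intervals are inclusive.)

Yes

Check ((r ∨ q) ∧ s) at every j in [5,6]:
  j=5: true
  j=6: true
All positions satisfy it → formula holds.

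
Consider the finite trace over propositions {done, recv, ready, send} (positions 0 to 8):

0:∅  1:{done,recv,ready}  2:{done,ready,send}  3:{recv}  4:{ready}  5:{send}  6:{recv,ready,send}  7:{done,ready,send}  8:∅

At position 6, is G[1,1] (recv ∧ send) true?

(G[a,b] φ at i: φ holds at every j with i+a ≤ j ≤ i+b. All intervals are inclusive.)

Check (recv ∧ send) at every j in [7,7]:
  j=7: false
Fails at j=7 → formula fails.

No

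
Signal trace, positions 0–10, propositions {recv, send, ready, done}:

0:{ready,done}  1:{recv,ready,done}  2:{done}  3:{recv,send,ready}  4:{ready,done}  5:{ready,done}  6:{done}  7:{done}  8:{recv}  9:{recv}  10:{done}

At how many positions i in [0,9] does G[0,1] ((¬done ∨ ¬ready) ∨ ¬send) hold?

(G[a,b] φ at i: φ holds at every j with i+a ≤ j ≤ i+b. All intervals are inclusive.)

Evaluate at each i in [0,9]:
  i=0: ✓ (all of [0,1])
  i=1: ✓ (all of [1,2])
  i=2: ✓ (all of [2,3])
  i=3: ✓ (all of [3,4])
  i=4: ✓ (all of [4,5])
  i=5: ✓ (all of [5,6])
  i=6: ✓ (all of [6,7])
  i=7: ✓ (all of [7,8])
  i=8: ✓ (all of [8,9])
  i=9: ✓ (all of [9,10])
Positions where it holds: {0, 1, 2, 3, 4, 5, 6, 7, 8, 9} → 10.

10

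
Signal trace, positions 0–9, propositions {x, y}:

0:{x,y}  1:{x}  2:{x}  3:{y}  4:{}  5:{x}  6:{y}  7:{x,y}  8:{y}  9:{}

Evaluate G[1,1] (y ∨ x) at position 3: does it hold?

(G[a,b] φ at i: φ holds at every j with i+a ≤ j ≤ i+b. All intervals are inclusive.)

Check (y ∨ x) at every j in [4,4]:
  j=4: false
Fails at j=4 → formula fails.

Does not hold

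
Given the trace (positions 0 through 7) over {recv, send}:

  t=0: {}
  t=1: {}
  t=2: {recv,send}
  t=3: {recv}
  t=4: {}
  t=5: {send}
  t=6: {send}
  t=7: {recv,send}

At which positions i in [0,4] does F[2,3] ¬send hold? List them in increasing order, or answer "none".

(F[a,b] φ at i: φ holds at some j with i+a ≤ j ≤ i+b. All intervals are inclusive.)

Evaluate at each i in [0,4]:
  i=0: ✓ (witness j=3)
  i=1: ✓ (witness j=3)
  i=2: ✓ (witness j=4)
  i=3: ✗ (none in [5,6])
  i=4: ✗ (none in [6,7])

0, 1, 2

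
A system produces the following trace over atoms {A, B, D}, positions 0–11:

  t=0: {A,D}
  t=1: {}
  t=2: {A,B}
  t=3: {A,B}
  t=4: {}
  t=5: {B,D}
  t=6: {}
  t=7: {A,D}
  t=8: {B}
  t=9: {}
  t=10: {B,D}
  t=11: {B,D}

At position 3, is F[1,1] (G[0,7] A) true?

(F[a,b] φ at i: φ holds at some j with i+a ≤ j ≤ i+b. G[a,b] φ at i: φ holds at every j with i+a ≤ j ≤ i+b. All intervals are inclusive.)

No

Check G[0,7] A at each j in [4,4]:
  j=4: fails at 4
No position in the window satisfies it → formula fails.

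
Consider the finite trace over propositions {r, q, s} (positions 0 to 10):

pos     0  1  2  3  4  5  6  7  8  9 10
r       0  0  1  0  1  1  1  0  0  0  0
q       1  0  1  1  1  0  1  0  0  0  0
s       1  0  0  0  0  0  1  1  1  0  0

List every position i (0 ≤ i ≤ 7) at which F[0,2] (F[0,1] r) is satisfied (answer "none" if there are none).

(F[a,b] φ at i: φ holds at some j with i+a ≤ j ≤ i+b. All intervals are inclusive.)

Evaluate at each i in [0,7]:
  i=0: ✓ (witness j=1)
  i=1: ✓ (witness j=1)
  i=2: ✓ (witness j=2)
  i=3: ✓ (witness j=3)
  i=4: ✓ (witness j=4)
  i=5: ✓ (witness j=5)
  i=6: ✓ (witness j=6)
  i=7: ✗ (none in [7,9])

0, 1, 2, 3, 4, 5, 6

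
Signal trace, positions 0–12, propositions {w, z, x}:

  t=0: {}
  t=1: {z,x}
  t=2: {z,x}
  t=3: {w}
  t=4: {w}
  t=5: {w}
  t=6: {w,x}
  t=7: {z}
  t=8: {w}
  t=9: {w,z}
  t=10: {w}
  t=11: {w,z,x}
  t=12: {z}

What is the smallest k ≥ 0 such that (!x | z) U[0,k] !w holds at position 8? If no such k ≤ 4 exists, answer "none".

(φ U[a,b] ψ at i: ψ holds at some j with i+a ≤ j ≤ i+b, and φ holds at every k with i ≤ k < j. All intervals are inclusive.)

Need earliest j ≥ 8 with !w, and (!x | z) at every k in [8,j-1].
  j=8: rhs fails.
  j=9: rhs fails.
  j=10: rhs fails.
  j=11: rhs fails.
  j=12: rhs holds; lhs holds on [8,11]. k = 4.

4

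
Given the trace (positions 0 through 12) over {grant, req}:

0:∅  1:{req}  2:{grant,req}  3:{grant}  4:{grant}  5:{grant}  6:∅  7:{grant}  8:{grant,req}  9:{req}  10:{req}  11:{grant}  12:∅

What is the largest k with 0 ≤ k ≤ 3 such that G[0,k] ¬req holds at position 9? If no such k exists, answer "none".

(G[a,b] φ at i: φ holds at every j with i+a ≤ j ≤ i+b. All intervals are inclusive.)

none

¬req must hold from j=9 onward; find where it first fails.
  j=9: fails → no k works.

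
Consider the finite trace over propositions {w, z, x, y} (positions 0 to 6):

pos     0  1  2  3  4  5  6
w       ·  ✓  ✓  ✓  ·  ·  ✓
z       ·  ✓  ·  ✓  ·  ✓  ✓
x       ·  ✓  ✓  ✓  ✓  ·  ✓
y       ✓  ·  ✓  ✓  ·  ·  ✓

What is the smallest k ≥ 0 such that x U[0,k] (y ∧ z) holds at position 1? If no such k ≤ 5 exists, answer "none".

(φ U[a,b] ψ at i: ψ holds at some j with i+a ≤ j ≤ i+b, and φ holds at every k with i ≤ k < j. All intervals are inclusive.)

Need earliest j ≥ 1 with (y ∧ z), and x at every k in [1,j-1].
  j=1: rhs fails.
  j=2: rhs fails.
  j=3: rhs holds; lhs holds on [1,2]. k = 2.

2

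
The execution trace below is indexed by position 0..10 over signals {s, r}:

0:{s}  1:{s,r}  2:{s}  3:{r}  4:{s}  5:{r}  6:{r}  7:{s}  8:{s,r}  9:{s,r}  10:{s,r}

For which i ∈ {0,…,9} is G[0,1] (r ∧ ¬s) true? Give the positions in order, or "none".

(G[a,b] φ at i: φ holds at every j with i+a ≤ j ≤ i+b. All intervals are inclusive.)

5

Evaluate at each i in [0,9]:
  i=0: ✗ (fails at j=0)
  i=1: ✗ (fails at j=1)
  i=2: ✗ (fails at j=2)
  i=3: ✗ (fails at j=4)
  i=4: ✗ (fails at j=4)
  i=5: ✓ (all of [5,6])
  i=6: ✗ (fails at j=7)
  i=7: ✗ (fails at j=7)
  i=8: ✗ (fails at j=8)
  i=9: ✗ (fails at j=9)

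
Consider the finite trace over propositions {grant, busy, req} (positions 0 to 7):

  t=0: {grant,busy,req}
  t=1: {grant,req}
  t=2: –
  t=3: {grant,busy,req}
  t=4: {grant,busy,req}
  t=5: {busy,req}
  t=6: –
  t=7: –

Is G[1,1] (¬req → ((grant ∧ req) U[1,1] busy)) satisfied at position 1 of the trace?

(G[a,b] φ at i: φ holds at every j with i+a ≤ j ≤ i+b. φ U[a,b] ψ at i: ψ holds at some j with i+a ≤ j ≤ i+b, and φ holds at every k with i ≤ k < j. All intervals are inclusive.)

False

Check (¬req → ((grant ∧ req) U[1,1] busy)) at every j in [2,2]:
  j=2: antecedent true; consequent fails → ✗
Fails at j=2 → formula fails.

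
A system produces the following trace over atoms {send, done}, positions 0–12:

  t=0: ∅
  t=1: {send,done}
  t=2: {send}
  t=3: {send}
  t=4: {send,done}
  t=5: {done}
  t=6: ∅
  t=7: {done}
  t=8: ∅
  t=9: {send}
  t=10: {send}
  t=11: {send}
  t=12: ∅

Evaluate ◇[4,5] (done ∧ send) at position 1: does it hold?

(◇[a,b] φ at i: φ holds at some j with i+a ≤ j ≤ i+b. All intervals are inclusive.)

Does not hold

Check (done ∧ send) at each j in [5,6]:
  j=5: false
  j=6: false
No position in the window satisfies it → formula fails.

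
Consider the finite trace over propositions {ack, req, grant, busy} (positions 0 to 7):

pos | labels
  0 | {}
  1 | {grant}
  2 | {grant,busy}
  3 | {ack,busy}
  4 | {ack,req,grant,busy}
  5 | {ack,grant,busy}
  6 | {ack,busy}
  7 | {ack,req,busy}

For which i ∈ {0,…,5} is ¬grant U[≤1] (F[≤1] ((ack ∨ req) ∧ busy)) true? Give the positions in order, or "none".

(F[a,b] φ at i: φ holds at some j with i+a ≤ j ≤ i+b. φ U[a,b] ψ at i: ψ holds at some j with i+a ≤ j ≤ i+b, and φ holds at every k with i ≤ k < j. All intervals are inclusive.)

Evaluate at each i in [0,5]:
  i=0: ✗ (no rhs in [0,1])
  i=1: ✗ (lhs fails at k=1 before rhs at j=2)
  i=2: ✓ (rhs at j=2)
  i=3: ✓ (rhs at j=3)
  i=4: ✓ (rhs at j=4)
  i=5: ✓ (rhs at j=5)

2, 3, 4, 5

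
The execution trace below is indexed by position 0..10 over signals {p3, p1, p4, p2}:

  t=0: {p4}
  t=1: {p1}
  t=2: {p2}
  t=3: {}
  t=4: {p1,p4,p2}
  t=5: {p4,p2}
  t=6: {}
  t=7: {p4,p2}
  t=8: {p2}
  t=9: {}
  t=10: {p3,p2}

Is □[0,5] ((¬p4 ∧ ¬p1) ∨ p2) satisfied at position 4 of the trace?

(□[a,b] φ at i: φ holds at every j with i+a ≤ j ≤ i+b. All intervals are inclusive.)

Check ((¬p4 ∧ ¬p1) ∨ p2) at every j in [4,9]:
  j=4: true
  j=5: true
  j=6: true
  j=7: true
  j=8: true
  j=9: true
All positions satisfy it → formula holds.

Holds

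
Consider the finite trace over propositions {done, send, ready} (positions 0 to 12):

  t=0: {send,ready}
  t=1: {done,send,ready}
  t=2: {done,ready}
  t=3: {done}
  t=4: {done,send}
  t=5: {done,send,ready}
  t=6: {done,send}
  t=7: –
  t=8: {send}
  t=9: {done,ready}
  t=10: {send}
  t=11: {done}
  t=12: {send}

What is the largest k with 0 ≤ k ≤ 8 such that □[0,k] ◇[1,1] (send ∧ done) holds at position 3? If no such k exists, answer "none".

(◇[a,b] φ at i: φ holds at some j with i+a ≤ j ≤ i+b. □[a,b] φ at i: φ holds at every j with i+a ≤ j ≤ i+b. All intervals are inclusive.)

2

◇[1,1] (send ∧ done) must hold from j=3 onward; find where it first fails.
  j=3: holds
  j=4: holds
  j=5: holds
  j=6: fails
Holds on [3,5], so largest k = 2.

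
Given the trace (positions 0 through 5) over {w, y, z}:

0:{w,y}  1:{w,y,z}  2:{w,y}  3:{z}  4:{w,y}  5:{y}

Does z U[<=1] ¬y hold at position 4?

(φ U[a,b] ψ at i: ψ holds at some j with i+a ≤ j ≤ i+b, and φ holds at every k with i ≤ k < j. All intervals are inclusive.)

Need some j in [4,5] with ¬y, and z at every k in [4,j-1].
  j=4: ¬y false.
  j=5: ¬y false.
No j in the window works → until fails.

No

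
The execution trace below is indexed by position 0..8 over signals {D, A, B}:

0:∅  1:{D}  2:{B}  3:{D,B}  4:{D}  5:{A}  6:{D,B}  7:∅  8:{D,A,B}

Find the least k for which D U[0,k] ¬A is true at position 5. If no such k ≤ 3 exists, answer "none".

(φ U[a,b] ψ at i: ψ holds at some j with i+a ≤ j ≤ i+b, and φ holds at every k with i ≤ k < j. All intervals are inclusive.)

none

Need earliest j ≥ 5 with ¬A, and D at every k in [5,j-1].
  j=5: rhs fails.
  j=6: rhs holds but lhs fails at k=5.
  j=7: rhs holds but lhs fails at k=5.
  j=8: rhs fails.
No witness within the range → none.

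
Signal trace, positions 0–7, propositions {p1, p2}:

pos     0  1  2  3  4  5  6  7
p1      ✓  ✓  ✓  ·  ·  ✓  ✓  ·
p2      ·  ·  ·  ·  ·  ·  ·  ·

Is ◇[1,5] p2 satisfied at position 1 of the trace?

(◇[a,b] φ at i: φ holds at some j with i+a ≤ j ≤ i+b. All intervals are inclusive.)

Check p2 at each j in [2,6]:
  j=2: false
  j=3: false
  j=4: false
  j=5: false
  j=6: false
No position in the window satisfies it → formula fails.

Does not hold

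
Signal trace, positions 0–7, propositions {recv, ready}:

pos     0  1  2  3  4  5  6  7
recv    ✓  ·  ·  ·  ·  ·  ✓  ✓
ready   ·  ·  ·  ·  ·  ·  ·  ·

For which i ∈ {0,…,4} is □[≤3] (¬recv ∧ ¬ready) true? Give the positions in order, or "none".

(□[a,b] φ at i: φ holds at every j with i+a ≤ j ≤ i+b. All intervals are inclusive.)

1, 2

Evaluate at each i in [0,4]:
  i=0: ✗ (fails at j=0)
  i=1: ✓ (all of [1,4])
  i=2: ✓ (all of [2,5])
  i=3: ✗ (fails at j=6)
  i=4: ✗ (fails at j=6)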